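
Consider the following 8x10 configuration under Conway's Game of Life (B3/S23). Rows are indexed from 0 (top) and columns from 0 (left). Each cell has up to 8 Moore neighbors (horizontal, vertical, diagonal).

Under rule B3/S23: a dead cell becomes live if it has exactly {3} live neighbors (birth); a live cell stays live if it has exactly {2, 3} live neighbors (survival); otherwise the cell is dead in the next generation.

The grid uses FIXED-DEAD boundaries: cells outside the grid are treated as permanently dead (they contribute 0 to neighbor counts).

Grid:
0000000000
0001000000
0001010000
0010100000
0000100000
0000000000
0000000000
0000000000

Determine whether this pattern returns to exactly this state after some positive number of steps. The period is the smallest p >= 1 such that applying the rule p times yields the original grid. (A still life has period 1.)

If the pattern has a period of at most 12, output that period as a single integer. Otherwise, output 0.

Answer: 2

Derivation:
Simulating and comparing each generation to the original:
Gen 0 (original, given above): 6 live cells
Gen 1: 6 live cells, differs from original
Gen 2: 6 live cells, MATCHES original -> period = 2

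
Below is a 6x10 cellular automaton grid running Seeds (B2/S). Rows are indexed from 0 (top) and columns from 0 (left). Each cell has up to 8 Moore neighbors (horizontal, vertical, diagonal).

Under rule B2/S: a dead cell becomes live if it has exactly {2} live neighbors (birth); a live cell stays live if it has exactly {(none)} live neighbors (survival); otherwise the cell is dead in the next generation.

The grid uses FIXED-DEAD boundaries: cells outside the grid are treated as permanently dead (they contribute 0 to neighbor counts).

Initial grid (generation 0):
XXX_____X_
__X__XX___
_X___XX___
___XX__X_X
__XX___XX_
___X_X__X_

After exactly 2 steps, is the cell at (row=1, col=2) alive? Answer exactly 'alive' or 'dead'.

Simulating step by step:
Generation 0 (given above): 21 live cells
Generation 1: 11 live cells
___X_XXX__
___XX_____
________X_
_X________
_____X____
______X__X
Generation 2: 8 live cells
__X_______
__X_____X_
__XXX_____
__________
______X___
_____X____

Cell (1,2) at generation 2: 1 -> alive

Answer: alive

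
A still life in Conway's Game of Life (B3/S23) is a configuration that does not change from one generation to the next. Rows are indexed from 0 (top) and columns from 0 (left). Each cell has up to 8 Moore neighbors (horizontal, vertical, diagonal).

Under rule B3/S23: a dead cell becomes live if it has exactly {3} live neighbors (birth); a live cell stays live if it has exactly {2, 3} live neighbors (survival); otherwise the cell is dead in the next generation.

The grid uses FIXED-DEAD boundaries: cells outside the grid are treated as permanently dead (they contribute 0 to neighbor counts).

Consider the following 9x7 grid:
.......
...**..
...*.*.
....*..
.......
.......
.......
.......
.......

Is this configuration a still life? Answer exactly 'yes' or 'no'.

Answer: yes

Derivation:
Compute generation 1 and compare to generation 0 (given above):
Generation 1:
.......
...**..
...*.*.
....*..
.......
.......
.......
.......
.......
The grids are IDENTICAL -> still life.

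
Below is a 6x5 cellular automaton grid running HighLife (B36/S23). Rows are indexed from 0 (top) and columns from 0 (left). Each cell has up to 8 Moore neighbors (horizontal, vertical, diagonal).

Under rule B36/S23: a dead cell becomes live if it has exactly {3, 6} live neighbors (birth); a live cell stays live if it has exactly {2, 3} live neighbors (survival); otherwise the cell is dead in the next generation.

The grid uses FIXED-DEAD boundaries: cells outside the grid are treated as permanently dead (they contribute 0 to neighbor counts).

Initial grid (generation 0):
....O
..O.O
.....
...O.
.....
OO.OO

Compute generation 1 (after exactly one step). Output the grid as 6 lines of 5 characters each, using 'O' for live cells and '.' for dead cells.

Answer: ...O.
...O.
...O.
.....
..OOO
.....

Derivation:
Simulating step by step:
Generation 0 (given above): 8 live cells
Generation 1: 6 live cells
(generation 1 grid is the final answer)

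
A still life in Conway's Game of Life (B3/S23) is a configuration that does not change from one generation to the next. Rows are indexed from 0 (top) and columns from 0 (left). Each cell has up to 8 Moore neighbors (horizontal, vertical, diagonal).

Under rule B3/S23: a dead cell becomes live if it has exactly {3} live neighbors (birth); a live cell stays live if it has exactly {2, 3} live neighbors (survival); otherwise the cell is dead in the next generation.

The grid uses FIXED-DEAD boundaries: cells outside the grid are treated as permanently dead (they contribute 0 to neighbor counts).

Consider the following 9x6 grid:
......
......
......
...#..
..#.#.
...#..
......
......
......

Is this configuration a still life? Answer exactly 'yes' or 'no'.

Answer: yes

Derivation:
Compute generation 1 and compare to generation 0 (given above):
Generation 1:
......
......
......
...#..
..#.#.
...#..
......
......
......
The grids are IDENTICAL -> still life.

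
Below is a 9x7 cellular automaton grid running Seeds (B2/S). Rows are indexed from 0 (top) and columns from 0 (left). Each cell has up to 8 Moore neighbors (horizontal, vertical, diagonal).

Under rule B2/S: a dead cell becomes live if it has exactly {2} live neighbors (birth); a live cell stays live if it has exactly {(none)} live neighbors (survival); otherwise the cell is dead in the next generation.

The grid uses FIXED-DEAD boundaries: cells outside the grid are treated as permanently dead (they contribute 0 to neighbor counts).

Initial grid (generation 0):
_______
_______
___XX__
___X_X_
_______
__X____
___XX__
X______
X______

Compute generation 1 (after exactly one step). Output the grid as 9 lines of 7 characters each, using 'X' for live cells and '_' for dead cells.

Simulating step by step:
Generation 0 (given above): 9 live cells
Generation 1: 15 live cells
(generation 1 grid is the final answer)

Answer: _______
___XX__
__X__X_
__X____
__XXX__
____X__
_XX____
_X_XX__
_X_____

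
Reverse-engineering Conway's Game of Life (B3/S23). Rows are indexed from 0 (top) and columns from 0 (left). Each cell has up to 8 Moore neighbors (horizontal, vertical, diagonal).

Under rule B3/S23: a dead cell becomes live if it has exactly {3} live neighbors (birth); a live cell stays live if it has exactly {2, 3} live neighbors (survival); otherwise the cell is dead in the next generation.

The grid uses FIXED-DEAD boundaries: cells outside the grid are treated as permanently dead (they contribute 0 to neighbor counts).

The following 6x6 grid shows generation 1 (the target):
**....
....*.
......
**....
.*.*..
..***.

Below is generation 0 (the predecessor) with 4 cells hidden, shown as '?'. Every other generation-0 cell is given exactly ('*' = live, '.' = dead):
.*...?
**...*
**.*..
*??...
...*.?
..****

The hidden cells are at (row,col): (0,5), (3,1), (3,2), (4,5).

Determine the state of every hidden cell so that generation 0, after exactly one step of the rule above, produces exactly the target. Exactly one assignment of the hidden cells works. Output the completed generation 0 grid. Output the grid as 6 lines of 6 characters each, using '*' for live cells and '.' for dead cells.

Hidden generation-0 cells (in order): (0,5), (3,1), (3,2), (4,5).
A hidden cell only influences target cells in its own 3x3 neighborhood. Try each of the 2^4 = 16 assignments, step the completed generation 0 forward once under B3/S23, and compare with the target:
  (0,5)=. (3,1)=. (3,2)=. (4,5)=. -> step gives (1,4)='.' but target has '*' -> reject
  (0,5)=. (3,1)=. (3,2)=. (4,5)=* -> step gives (1,4)='.' but target has '*' -> reject
  (0,5)=. (3,1)=. (3,2)=* (4,5)=. -> step gives (1,4)='.' but target has '*' -> reject
  (0,5)=. (3,1)=. (3,2)=* (4,5)=* -> step gives (1,4)='.' but target has '*' -> reject
  (0,5)=. (3,1)=* (3,2)=. (4,5)=. -> step gives (1,4)='.' but target has '*' -> reject
  (0,5)=. (3,1)=* (3,2)=. (4,5)=* -> step gives (1,4)='.' but target has '*' -> reject
  (0,5)=. (3,1)=* (3,2)=* (4,5)=. -> step gives (1,4)='.' but target has '*' -> reject
  (0,5)=. (3,1)=* (3,2)=* (4,5)=* -> step gives (1,4)='.' but target has '*' -> reject
  (0,5)=* (3,1)=. (3,2)=. (4,5)=. -> step gives (2,2)='*' but target has '.' -> reject
  (0,5)=* (3,1)=. (3,2)=. (4,5)=* -> step gives (2,2)='*' but target has '.' -> reject
  (0,5)=* (3,1)=. (3,2)=* (4,5)=. -> step gives (3,1)='.' but target has '*' -> reject
  (0,5)=* (3,1)=. (3,2)=* (4,5)=* -> step gives (3,1)='.' but target has '*' -> reject
  (0,5)=* (3,1)=* (3,2)=. (4,5)=. -> step reproduces the target at every cell -> ACCEPT
  (0,5)=* (3,1)=* (3,2)=. (4,5)=* -> step gives (3,4)='*' but target has '.' -> reject
  (0,5)=* (3,1)=* (3,2)=* (4,5)=. -> step gives (3,1)='.' but target has '*' -> reject
  (0,5)=* (3,1)=* (3,2)=* (4,5)=* -> step gives (3,1)='.' but target has '*' -> reject
Unique solution: (0,5)=live, (3,1)=live, (3,2)=dead, (4,5)=dead.
Check: live-neighbor counts of every cell in the completed generation 0:
322021
444131
554021
334220
234342
012331
Applying B3/S23 to generation 0 with these counts gives:
**....
....*.
......
**....
.*.*..
..***.
which matches the target exactly.

Answer: .*...*
**...*
**.*..
**....
...*..
..****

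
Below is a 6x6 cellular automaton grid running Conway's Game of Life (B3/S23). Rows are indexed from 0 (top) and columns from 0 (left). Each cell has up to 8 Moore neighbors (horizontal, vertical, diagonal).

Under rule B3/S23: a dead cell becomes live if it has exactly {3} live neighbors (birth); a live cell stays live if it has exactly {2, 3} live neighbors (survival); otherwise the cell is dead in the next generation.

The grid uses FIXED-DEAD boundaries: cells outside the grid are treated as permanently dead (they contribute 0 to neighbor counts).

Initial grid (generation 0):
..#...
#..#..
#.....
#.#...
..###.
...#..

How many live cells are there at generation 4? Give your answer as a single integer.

Simulating step by step:
Generation 0 (given above): 10 live cells
Generation 1: 9 live cells
......
.#....
#.....
..#...
.##.#.
..###.
Generation 2: 8 live cells
......
......
.#....
..##..
.#..#.
.##.#.
Generation 3: 9 live cells
......
......
..#...
.###..
.#..#.
.###..
Generation 4: 10 live cells
......
......
.###..
.#.#..
#...#.
.###..
Population at generation 4: 10

Answer: 10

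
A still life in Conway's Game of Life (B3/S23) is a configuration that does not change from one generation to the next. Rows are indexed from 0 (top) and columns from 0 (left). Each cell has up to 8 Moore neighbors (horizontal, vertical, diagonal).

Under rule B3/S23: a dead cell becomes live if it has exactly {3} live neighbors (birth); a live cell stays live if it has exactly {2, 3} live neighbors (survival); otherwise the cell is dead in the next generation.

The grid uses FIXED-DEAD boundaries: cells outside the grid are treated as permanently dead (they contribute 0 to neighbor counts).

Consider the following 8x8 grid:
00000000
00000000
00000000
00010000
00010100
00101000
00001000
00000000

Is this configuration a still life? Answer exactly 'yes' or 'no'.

Answer: no

Derivation:
Compute generation 1 and compare to generation 0 (given above):
Generation 1:
00000000
00000000
00000000
00001000
00110000
00001100
00010000
00000000
Cell (3,3) differs: gen0=1 vs gen1=0 -> NOT a still life.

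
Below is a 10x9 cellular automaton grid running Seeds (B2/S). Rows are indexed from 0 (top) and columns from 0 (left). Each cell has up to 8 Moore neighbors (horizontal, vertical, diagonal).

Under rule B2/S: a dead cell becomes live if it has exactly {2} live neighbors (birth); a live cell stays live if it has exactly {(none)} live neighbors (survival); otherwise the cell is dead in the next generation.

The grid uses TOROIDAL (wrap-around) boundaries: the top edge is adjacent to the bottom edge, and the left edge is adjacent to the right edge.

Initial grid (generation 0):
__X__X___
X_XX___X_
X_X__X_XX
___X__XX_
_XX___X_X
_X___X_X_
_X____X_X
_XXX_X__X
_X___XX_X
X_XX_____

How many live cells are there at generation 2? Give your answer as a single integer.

Answer: 11

Derivation:
Simulating step by step:
Generation 0 (given above): 36 live cells
Generation 1: 9 live cells
X_____X__
_____X___
_________
____X____
___XX____
_________
___X_____
_________
_________
_______XX
Generation 2: 11 live cells
_____X___
______X__
____XX___
_____X___
_____X___
__X______
_________
_________
_______XX
X_____X__
Population at generation 2: 11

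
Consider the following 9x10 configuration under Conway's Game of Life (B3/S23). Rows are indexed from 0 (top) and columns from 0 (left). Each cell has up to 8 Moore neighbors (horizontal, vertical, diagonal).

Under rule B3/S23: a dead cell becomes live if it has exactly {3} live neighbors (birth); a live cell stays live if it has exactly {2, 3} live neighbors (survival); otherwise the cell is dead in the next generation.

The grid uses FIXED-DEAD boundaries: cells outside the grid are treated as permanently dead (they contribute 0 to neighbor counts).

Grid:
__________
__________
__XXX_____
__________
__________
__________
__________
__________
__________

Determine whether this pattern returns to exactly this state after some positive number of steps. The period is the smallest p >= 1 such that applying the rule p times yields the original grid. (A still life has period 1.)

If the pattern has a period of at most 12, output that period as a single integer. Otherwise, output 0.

Simulating and comparing each generation to the original:
Gen 0 (original, given above): 3 live cells
Gen 1: 3 live cells, differs from original
Gen 2: 3 live cells, MATCHES original -> period = 2

Answer: 2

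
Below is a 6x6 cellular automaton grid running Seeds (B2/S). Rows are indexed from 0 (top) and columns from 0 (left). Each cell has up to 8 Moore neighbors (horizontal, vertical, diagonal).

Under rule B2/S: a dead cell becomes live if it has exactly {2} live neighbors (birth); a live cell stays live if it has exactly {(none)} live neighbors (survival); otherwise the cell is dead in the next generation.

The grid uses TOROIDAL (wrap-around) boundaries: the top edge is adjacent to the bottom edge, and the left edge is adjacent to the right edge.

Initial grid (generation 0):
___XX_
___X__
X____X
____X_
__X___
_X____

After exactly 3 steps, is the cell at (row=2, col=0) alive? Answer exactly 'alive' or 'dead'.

Answer: alive

Derivation:
Simulating step by step:
Generation 0 (given above): 8 live cells
Generation 1: 9 live cells
______
X_X___
___X__
XX_X__
_X_X__
____X_
Generation 2: 10 live cells
_X_X_X
_X_X__
____XX
______
_____X
__XX__
Generation 3: 9 live cells
______
______
X_XX__
X_____
__XXX_
_X___X

Cell (2,0) at generation 3: 1 -> alive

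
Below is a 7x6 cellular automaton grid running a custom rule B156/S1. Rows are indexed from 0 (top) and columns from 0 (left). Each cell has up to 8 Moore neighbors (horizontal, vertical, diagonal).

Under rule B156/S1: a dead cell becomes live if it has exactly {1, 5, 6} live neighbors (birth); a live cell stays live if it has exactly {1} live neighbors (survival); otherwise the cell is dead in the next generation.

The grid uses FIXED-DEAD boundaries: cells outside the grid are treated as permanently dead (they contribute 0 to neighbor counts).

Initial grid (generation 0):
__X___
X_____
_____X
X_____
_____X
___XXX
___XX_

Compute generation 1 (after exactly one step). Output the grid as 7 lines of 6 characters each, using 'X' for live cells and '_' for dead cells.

Answer: X__X__
__XXXX
____X_
_X____
XXX___
______
______

Derivation:
Simulating step by step:
Generation 0 (given above): 10 live cells
Generation 1: 11 live cells
(generation 1 grid is the final answer)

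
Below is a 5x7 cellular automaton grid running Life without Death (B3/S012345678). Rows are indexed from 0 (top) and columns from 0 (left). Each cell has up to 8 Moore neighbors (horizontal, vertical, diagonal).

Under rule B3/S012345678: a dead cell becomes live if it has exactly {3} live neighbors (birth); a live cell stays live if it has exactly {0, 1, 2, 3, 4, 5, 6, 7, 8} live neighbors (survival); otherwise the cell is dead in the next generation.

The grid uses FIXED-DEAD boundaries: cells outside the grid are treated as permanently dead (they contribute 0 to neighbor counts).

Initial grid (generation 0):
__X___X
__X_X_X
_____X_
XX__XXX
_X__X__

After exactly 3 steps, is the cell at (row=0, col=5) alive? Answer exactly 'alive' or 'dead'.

Simulating step by step:
Generation 0 (given above): 13 live cells
Generation 1: 19 live cells
__XX_XX
__XXX_X
_X_X_X_
XX__XXX
XX__X__
Generation 2: 22 live cells
__XX_XX
_XXXX_X
XX_X_X_
XX_XXXX
XX__X__
Generation 3: 26 live cells
_XXX_XX
XXXXX_X
XX_X_X_
XX_XXXX
XXXXX__

Cell (0,5) at generation 3: 1 -> alive

Answer: alive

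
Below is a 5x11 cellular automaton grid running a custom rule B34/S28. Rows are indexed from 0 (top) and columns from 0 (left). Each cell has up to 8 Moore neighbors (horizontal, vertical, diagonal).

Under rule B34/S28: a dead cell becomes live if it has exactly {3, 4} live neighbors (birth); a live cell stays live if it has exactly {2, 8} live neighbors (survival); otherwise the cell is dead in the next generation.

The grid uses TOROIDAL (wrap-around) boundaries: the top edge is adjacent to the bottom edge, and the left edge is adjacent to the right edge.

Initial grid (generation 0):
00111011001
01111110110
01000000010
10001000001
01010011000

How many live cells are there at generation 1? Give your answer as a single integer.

Answer: 23

Derivation:
Simulating step by step:
Generation 0 (given above): 23 live cells
Generation 1: 23 live cells
11000000110
10000001001
10111100101
01100000001
11101100001
Population at generation 1: 23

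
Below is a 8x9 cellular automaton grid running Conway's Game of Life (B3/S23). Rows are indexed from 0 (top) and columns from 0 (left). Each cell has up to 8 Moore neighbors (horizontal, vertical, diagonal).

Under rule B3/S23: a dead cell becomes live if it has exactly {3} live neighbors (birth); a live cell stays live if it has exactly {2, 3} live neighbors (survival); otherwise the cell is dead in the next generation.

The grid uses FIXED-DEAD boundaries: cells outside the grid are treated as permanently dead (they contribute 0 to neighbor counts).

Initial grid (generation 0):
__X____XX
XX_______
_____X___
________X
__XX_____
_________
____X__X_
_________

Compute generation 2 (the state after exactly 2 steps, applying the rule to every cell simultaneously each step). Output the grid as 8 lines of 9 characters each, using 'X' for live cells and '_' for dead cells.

Simulating step by step:
Generation 0 (given above): 11 live cells
Generation 1: 3 live cells
_X_______
_X_______
_________
_________
_________
___X_____
_________
_________
Generation 2: 0 live cells
(generation 2 grid is the final answer)

Answer: _________
_________
_________
_________
_________
_________
_________
_________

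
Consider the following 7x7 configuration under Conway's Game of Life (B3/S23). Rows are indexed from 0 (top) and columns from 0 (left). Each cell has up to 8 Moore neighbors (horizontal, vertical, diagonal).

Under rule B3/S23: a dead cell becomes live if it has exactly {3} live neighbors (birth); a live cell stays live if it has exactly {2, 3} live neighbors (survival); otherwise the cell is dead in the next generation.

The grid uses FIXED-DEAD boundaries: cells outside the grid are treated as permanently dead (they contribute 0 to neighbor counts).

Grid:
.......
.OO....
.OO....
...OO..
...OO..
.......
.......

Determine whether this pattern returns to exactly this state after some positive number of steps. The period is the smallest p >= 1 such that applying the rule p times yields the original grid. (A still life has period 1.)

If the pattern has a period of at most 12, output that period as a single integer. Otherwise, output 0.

Simulating and comparing each generation to the original:
Gen 0 (original, given above): 8 live cells
Gen 1: 6 live cells, differs from original
Gen 2: 8 live cells, MATCHES original -> period = 2

Answer: 2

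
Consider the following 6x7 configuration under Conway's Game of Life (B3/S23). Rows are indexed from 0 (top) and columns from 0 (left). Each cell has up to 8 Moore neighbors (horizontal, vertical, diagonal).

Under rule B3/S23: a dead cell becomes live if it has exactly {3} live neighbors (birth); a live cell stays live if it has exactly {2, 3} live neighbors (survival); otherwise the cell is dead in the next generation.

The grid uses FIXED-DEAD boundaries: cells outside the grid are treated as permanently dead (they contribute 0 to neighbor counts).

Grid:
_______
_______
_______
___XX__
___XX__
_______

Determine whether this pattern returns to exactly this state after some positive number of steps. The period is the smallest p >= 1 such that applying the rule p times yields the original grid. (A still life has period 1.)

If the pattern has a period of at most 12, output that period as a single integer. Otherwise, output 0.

Answer: 1

Derivation:
Simulating and comparing each generation to the original:
Gen 0 (original, given above): 4 live cells
Gen 1: 4 live cells, MATCHES original -> period = 1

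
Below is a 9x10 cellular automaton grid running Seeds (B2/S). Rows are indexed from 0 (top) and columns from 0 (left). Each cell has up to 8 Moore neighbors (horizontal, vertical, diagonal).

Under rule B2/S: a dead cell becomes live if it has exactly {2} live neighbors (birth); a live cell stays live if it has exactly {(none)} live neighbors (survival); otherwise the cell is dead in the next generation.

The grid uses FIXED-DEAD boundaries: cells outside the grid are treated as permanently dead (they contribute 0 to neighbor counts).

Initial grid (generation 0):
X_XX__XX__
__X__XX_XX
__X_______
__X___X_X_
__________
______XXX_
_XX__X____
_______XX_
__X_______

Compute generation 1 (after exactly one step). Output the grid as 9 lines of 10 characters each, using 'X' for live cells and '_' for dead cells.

Simulating step by step:
Generation 0 (given above): 23 live cells
Generation 1: 16 live cells
(generation 1 grid is the final answer)

Answer: ____X____X
____X_____
__________
_X_X___X__
_____X___X
_XX__X____
_________X
___X__X___
_______XX_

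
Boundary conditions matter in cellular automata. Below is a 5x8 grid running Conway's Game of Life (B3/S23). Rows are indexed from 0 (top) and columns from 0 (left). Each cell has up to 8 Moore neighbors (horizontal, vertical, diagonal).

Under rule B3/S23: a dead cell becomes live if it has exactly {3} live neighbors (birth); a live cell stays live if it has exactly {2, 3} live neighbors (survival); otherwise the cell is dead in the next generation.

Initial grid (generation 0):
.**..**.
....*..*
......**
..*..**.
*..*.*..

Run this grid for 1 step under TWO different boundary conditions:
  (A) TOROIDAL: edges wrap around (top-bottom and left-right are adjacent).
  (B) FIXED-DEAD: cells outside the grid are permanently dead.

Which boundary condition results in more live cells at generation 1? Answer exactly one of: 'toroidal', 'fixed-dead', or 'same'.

Answer: toroidal

Derivation:
Under TOROIDAL boundary, generation 1:
****.***
*......*
.......*
....**..
...*...*
Population = 14

Under FIXED-DEAD boundary, generation 1:
.....**.
.......*
.......*
....**.*
....***.
Population = 10

Comparison: toroidal=14, fixed-dead=10 -> toroidal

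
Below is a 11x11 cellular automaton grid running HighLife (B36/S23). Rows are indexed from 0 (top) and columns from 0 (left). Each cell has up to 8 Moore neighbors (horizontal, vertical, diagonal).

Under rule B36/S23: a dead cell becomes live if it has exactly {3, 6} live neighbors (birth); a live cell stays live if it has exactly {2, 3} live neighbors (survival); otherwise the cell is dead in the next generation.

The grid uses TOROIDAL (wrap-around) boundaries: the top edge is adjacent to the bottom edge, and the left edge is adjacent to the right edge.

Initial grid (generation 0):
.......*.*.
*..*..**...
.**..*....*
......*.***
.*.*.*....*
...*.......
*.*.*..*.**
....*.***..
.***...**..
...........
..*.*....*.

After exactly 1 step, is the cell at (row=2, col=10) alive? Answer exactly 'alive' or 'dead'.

Simulating step by step:
Generation 0 (given above): 37 live cells
Generation 1: 46 live cells
...*..**..*
***...***.*
.**..*..*.*
.*..***...*
*.*.*.....*
.*.*.....*.
....****.**
*...***...*
..**..*.*..
.*......*..
........*..

Cell (2,10) at generation 1: 1 -> alive

Answer: alive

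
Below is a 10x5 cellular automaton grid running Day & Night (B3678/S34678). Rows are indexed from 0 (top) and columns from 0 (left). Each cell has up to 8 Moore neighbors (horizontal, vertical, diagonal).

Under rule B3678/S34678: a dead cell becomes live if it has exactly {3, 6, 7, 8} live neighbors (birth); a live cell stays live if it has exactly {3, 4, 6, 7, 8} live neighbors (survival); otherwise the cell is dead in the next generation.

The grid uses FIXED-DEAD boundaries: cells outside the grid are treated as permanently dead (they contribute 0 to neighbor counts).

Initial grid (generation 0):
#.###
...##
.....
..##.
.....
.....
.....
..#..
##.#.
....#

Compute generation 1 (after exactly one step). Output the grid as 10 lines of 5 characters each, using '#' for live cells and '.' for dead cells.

Simulating step by step:
Generation 0 (given above): 13 live cells
Generation 1: 9 live cells
(generation 1 grid is the final answer)

Answer: ...##
..###
..#.#
.....
.....
.....
.....
.#...
..#..
.....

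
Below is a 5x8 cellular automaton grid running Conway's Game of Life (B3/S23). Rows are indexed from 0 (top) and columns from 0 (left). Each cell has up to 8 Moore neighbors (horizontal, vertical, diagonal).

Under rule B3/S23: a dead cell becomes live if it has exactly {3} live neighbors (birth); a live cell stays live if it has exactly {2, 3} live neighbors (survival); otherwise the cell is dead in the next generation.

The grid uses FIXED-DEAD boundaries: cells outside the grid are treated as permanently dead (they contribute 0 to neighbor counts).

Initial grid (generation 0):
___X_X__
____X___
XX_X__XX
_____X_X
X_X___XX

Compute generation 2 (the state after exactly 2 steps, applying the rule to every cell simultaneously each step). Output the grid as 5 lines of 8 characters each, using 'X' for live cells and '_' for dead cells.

Answer: ____X___
_______X
_XX____X
____X___
______X_

Derivation:
Simulating step by step:
Generation 0 (given above): 14 live cells
Generation 1: 15 live cells
____X___
__XXXXX_
____XXXX
X_X__X__
______XX
Generation 2: 7 live cells
(generation 2 grid is the final answer)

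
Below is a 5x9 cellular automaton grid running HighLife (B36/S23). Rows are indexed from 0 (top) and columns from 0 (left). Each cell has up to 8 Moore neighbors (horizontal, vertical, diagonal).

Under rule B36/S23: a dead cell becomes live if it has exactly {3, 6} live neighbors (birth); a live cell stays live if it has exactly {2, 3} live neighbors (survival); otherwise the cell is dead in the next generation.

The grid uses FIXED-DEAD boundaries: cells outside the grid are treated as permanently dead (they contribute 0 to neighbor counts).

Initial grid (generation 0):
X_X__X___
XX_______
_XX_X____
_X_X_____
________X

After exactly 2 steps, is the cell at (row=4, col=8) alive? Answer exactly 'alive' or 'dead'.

Answer: dead

Derivation:
Simulating step by step:
Generation 0 (given above): 11 live cells
Generation 1: 6 live cells
X________
X__X_____
___X_____
_X_X_____
_________
Generation 2: 3 live cells
_________
_________
___XX____
__X______
_________

Cell (4,8) at generation 2: 0 -> dead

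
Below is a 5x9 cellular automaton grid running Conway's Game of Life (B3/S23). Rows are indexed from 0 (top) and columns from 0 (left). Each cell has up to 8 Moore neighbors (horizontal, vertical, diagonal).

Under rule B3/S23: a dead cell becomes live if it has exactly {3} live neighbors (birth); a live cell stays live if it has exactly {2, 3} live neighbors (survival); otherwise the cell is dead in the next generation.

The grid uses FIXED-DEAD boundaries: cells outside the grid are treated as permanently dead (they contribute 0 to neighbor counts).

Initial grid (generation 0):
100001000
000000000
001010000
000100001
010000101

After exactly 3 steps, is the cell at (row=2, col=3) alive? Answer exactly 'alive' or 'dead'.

Simulating step by step:
Generation 0 (given above): 9 live cells
Generation 1: 5 live cells
000000000
000000000
000100000
001100010
000000010
Generation 2: 4 live cells
000000000
000000000
001100000
001100000
000000000
Generation 3: 4 live cells
000000000
000000000
001100000
001100000
000000000

Cell (2,3) at generation 3: 1 -> alive

Answer: alive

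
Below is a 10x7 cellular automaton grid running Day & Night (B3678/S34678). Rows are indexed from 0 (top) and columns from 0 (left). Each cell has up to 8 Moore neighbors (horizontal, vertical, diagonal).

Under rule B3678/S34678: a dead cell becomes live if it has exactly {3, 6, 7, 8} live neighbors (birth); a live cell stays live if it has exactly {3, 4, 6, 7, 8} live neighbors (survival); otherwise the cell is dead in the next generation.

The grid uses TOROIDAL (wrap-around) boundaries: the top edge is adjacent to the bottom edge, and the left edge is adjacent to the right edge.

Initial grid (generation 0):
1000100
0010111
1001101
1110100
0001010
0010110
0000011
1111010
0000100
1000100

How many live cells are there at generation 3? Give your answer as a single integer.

Answer: 35

Derivation:
Simulating step by step:
Generation 0 (given above): 29 live cells
Generation 1: 30 live cells
0100100
0100101
1000111
1110100
0001011
0001110
1000011
0000010
1010111
0001010
Generation 2: 37 live cells
1011100
0001111
0010101
1100111
1101111
1000001
0000011
0100001
0001111
1111010
Generation 3: 35 live cells
1001100
1101001
0100010
1100011
1110111
0100011
0000011
0000011
0001111
1101110
Population at generation 3: 35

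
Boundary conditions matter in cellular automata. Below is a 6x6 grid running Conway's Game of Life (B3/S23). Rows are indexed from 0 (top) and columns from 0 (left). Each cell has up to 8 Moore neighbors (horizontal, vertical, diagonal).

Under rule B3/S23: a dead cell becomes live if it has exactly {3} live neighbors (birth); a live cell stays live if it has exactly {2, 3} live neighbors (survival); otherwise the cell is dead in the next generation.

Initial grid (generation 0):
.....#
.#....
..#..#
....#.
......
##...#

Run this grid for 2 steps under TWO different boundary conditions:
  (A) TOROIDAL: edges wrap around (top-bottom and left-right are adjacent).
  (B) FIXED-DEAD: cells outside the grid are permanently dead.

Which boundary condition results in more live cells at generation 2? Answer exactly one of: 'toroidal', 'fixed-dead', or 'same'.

Answer: toroidal

Derivation:
Under TOROIDAL boundary, generation 2:
.#...#
#.....
......
......
#....#
.#..#.
Population = 7

Under FIXED-DEAD boundary, generation 2:
......
......
......
......
......
......
Population = 0

Comparison: toroidal=7, fixed-dead=0 -> toroidal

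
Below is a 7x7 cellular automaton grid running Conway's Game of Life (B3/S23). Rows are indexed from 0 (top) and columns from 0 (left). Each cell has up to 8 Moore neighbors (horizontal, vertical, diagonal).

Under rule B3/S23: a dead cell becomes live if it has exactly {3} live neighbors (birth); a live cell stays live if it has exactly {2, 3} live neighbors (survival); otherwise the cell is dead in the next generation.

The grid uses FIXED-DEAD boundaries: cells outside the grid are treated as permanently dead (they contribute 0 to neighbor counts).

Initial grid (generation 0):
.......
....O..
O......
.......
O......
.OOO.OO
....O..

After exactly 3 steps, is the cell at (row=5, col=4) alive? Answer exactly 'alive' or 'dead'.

Answer: alive

Derivation:
Simulating step by step:
Generation 0 (given above): 9 live cells
Generation 1: 11 live cells
.......
.......
.......
.......
.OO....
.OOOOO.
..OOOO.
Generation 2: 5 live cells
.......
.......
.......
.......
.O..O..
.....O.
.O...O.
Generation 3: 2 live cells
.......
.......
.......
.......
.......
....OO.
.......

Cell (5,4) at generation 3: 1 -> alive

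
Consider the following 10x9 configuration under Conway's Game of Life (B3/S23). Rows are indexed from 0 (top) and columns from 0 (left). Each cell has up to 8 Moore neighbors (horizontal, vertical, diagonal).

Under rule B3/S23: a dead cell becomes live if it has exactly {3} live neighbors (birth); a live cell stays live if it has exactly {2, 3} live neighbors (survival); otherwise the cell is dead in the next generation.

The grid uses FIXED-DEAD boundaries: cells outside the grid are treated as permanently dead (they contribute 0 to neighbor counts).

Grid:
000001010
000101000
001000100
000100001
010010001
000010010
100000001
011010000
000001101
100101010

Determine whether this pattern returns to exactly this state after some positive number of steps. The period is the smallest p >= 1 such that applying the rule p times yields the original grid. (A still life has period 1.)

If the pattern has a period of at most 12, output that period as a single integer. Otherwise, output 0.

Answer: 0

Derivation:
Simulating and comparing each generation to the original:
Gen 0 (original, given above): 25 live cells
Gen 1: 30 live cells, differs from original
Gen 2: 33 live cells, differs from original
Gen 3: 25 live cells, differs from original
Gen 4: 22 live cells, differs from original
Gen 5: 18 live cells, differs from original
Gen 6: 12 live cells, differs from original
Gen 7: 13 live cells, differs from original
Gen 8: 7 live cells, differs from original
Gen 9: 6 live cells, differs from original
Gen 10: 7 live cells, differs from original
Gen 11: 7 live cells, differs from original
Gen 12: 7 live cells, differs from original
No period found within 12 steps.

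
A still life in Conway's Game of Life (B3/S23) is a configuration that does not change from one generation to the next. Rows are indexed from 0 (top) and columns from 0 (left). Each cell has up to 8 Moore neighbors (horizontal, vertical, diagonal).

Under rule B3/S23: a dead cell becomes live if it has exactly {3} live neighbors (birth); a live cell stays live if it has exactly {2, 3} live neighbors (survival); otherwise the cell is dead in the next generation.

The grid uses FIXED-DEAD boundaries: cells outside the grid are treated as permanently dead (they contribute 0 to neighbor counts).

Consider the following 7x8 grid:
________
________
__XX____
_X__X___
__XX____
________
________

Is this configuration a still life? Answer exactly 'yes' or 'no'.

Answer: yes

Derivation:
Compute generation 1 and compare to generation 0 (given above):
Generation 1:
________
________
__XX____
_X__X___
__XX____
________
________
The grids are IDENTICAL -> still life.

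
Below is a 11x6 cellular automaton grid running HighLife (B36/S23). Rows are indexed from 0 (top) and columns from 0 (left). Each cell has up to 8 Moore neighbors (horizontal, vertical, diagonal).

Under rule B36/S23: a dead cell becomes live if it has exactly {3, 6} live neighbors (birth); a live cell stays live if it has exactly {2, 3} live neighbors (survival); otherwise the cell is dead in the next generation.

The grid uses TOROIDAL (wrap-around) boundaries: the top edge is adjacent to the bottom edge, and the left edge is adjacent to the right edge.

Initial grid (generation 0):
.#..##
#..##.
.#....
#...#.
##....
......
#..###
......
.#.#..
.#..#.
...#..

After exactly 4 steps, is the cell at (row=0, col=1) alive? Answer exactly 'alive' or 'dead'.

Simulating step by step:
Generation 0 (given above): 20 live cells
Generation 1: 32 live cells
#.#..#
#####.
##.##.
#....#
##...#
.#..#.
....##
#.##.#
..#...
...##.
#.##.#
Generation 2: 23 live cells
...#..
.....#
.....#
..#...
.#..#.
.#..#.
.##...
####.#
.##..#
.#..##
#.#...
Generation 3: 21 live cells
......
....#.
......
......
.###..
##.#..
....##
...###
......
...###
######
Generation 4: 19 live cells
###...
......
......
..#...
##.#..
##.#.#
..#...
...#.#
....#.
.#....
###...

Cell (0,1) at generation 4: 1 -> alive

Answer: alive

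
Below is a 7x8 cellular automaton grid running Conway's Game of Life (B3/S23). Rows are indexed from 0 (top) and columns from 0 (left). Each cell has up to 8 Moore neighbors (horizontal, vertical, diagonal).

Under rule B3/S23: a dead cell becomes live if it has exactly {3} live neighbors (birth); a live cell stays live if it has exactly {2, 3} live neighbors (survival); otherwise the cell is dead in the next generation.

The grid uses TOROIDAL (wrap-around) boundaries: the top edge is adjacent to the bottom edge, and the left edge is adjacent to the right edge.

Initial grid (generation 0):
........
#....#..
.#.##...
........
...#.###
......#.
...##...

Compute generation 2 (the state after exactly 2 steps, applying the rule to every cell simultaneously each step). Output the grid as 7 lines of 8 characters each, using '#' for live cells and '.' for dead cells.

Simulating step by step:
Generation 0 (given above): 12 live cells
Generation 1: 13 live cells
....#...
....#...
....#...
..##.##.
.....###
...#..##
........
Generation 2: 10 live cells
(generation 2 grid is the final answer)

Answer: ........
...###..
....#...
...#...#
..##....
.....#.#
........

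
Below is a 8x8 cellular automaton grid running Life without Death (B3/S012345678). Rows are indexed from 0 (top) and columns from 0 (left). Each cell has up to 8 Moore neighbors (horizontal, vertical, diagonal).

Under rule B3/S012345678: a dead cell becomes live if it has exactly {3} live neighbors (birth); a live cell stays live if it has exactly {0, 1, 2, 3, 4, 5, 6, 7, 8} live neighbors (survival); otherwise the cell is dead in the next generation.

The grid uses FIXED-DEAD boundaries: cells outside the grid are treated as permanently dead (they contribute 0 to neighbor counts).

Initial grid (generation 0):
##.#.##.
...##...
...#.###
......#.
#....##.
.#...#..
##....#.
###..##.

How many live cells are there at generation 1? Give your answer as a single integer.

Simulating step by step:
Generation 0 (given above): 25 live cells
Generation 1: 28 live cells
####.##.
...##..#
...#.###
....#.#.
#....##.
.#...#..
##....#.
###..##.
Population at generation 1: 28

Answer: 28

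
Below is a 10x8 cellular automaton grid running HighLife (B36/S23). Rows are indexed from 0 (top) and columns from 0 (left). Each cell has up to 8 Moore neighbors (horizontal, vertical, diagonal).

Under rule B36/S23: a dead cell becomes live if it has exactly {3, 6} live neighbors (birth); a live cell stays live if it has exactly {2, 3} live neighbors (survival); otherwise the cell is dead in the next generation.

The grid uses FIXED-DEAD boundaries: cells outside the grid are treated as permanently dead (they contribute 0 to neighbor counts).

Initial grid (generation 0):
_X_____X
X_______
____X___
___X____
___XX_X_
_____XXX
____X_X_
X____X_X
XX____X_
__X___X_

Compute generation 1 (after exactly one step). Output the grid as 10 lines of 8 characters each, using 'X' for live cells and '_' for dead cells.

Answer: ________
________
________
___X_X__
___XX_XX
___X___X
____X___
XX___X_X
XX___XXX
_X______

Derivation:
Simulating step by step:
Generation 0 (given above): 21 live cells
Generation 1: 19 live cells
(generation 1 grid is the final answer)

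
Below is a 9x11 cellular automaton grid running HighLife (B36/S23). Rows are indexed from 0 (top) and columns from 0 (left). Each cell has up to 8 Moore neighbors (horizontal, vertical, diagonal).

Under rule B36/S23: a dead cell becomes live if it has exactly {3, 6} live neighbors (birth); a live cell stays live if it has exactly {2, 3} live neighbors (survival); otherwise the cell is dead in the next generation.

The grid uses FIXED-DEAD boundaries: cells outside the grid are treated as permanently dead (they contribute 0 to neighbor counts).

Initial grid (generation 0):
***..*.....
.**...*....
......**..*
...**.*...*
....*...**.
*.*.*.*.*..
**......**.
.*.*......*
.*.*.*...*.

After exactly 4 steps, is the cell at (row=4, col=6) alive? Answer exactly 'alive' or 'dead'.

Answer: dead

Derivation:
Simulating step by step:
Generation 0 (given above): 33 live cells
Generation 1: 32 live cells
*.*........
*.*..***...
..**..**...
...**.*.*.*
....*...**.
*..*.*.....
*..*...***.
.*..*...*.*
....*......
Generation 2: 27 live cells
......*....
..*..*.*...
.**.....*..
..*.*.*.*..
.......***.
...*...*...
****...***.
...**..**..
...........
Generation 3: 27 live cells
......*....
.**...**...
.**..**.*..
.***.......
...*..*..*.
.*.*..*....
.*....*..*.
.*.**..*.*.
...........
Generation 4: 30 live cells
......**...
.**........
*....**....
.*.*****...
.****......
.....***...
**.******..
..*.....*..
...........

Cell (4,6) at generation 4: 0 -> dead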